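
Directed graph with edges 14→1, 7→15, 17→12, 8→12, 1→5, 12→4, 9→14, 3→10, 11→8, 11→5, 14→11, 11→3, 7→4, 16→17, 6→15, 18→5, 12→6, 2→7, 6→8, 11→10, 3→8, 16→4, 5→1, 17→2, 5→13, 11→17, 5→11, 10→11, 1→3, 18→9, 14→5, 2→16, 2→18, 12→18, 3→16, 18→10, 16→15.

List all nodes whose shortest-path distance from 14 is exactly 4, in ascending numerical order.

Level 0: 14
Level 1: 1, 5, 11
Level 2: 3, 8, 10, 13, 17
Level 3: 2, 12, 16
Level 4: 4, 6, 7, 15, 18
Level 5: 9

4, 6, 7, 15, 18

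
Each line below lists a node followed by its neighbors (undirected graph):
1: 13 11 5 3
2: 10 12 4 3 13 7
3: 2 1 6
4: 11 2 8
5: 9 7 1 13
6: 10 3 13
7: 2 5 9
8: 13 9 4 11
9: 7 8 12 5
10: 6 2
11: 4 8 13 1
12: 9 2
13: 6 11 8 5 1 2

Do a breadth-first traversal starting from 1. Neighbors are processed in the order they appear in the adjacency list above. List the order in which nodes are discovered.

Visit 1; enqueue 13, 11, 5, 3 → queue [13, 11, 5, 3]
Visit 13; enqueue 6, 8, 2 → queue [11, 5, 3, 6, 8, 2]
Visit 11; enqueue 4 → queue [5, 3, 6, 8, 2, 4]
Visit 5; enqueue 9, 7 → queue [3, 6, 8, 2, 4, 9, 7]
Visit 3 → queue [6, 8, 2, 4, 9, 7]
Visit 6; enqueue 10 → queue [8, 2, 4, 9, 7, 10]
Visit 8 → queue [2, 4, 9, 7, 10]
Visit 2; enqueue 12 → queue [4, 9, 7, 10, 12]
Visit 4 → queue [9, 7, 10, 12]
Visit 9 → queue [7, 10, 12]
Visit 7 → queue [10, 12]
Visit 10 → queue [12]
Visit 12 → queue []

1, 13, 11, 5, 3, 6, 8, 2, 4, 9, 7, 10, 12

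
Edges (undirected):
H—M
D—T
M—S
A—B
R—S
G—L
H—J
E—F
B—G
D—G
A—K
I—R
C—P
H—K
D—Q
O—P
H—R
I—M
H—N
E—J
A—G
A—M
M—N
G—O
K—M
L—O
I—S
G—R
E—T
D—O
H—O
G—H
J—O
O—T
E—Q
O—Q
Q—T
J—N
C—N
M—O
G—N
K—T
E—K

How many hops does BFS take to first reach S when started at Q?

Level 0: Q
Level 1: D, E, O, T
Level 2: F, G, H, J, K, L, M, P
Level 3: A, B, C, I, N, R, S
S first appears at level 3.

3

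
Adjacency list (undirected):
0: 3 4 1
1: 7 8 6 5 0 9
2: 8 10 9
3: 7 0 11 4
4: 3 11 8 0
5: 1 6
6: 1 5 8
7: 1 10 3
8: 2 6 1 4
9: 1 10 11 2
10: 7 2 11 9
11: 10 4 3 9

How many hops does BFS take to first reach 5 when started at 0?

Level 0: 0
Level 1: 1, 3, 4
Level 2: 5, 6, 7, 8, 9, 11
Level 3: 2, 10
5 first appears at level 2.

2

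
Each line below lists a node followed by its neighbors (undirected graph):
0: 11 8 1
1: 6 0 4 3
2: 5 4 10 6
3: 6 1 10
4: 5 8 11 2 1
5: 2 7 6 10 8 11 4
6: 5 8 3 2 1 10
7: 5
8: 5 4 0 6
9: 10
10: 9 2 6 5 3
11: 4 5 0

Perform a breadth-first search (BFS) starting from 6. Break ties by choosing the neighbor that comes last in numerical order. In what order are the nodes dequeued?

6 -> 10 -> 8 -> 5 -> 3 -> 2 -> 1 -> 9 -> 4 -> 0 -> 11 -> 7

Visit 6; enqueue 10, 8, 5, 3, 2, 1 → queue [10, 8, 5, 3, 2, 1]
Visit 10; enqueue 9 → queue [8, 5, 3, 2, 1, 9]
Visit 8; enqueue 4, 0 → queue [5, 3, 2, 1, 9, 4, 0]
Visit 5; enqueue 11, 7 → queue [3, 2, 1, 9, 4, 0, 11, 7]
Visit 3 → queue [2, 1, 9, 4, 0, 11, 7]
Visit 2 → queue [1, 9, 4, 0, 11, 7]
Visit 1 → queue [9, 4, 0, 11, 7]
Visit 9 → queue [4, 0, 11, 7]
Visit 4 → queue [0, 11, 7]
Visit 0 → queue [11, 7]
Visit 11 → queue [7]
Visit 7 → queue []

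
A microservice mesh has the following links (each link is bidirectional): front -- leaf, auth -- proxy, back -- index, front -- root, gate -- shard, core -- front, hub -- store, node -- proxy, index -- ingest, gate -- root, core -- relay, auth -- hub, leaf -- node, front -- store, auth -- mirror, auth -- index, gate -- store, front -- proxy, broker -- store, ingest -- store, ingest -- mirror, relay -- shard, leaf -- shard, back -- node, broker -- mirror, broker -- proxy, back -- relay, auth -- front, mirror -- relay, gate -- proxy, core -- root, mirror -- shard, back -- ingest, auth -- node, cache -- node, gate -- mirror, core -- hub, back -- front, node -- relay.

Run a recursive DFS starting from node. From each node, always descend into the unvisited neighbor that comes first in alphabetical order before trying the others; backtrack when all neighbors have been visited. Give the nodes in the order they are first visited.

Visit node
node → auth
auth → front
front → back
back → index
index → ingest
ingest → mirror
mirror → broker
broker → proxy
proxy → gate
gate → root
root → core
core → hub
hub → store
core → relay
relay → shard
shard → leaf
node → cache

node auth front back index ingest mirror broker proxy gate root core hub store relay shard leaf cache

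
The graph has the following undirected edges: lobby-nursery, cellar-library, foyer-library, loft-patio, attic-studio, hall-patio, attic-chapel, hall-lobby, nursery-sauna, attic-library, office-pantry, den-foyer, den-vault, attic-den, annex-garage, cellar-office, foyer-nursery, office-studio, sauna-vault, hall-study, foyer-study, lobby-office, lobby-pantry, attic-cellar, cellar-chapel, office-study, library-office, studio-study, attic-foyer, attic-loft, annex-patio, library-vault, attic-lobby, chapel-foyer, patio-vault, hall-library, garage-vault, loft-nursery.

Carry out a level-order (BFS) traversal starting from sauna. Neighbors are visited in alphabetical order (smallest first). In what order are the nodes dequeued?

sauna nursery vault foyer lobby loft den garage library patio attic chapel study hall office pantry annex cellar studio

Visit sauna; enqueue nursery, vault → queue [nursery, vault]
Visit nursery; enqueue foyer, lobby, loft → queue [vault, foyer, lobby, loft]
Visit vault; enqueue den, garage, library, patio → queue [foyer, lobby, loft, den, garage, library, patio]
Visit foyer; enqueue attic, chapel, study → queue [lobby, loft, den, garage, library, patio, attic, chapel, study]
Visit lobby; enqueue hall, office, pantry → queue [loft, den, garage, library, patio, attic, chapel, study, hall, office, pantry]
Visit loft → queue [den, garage, library, patio, attic, chapel, study, hall, office, pantry]
Visit den → queue [garage, library, patio, attic, chapel, study, hall, office, pantry]
Visit garage; enqueue annex → queue [library, patio, attic, chapel, study, hall, office, pantry, annex]
Visit library; enqueue cellar → queue [patio, attic, chapel, study, hall, office, pantry, annex, cellar]
Visit patio → queue [attic, chapel, study, hall, office, pantry, annex, cellar]
Visit attic; enqueue studio → queue [chapel, study, hall, office, pantry, annex, cellar, studio]
Visit chapel → queue [study, hall, office, pantry, annex, cellar, studio]
Visit study → queue [hall, office, pantry, annex, cellar, studio]
Visit hall → queue [office, pantry, annex, cellar, studio]
Visit office → queue [pantry, annex, cellar, studio]
Visit pantry → queue [annex, cellar, studio]
Visit annex → queue [cellar, studio]
Visit cellar → queue [studio]
Visit studio → queue []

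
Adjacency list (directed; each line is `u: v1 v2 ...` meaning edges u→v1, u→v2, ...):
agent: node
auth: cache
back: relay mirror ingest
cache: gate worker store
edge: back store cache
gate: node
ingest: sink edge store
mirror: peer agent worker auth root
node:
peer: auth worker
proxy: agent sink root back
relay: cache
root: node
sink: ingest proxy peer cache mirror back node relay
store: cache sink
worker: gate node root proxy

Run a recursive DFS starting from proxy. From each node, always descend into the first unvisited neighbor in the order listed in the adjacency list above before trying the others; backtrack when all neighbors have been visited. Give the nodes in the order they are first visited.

Visit proxy
proxy → agent
agent → node
proxy → sink
sink → ingest
ingest → edge
edge → back
back → relay
relay → cache
cache → gate
cache → worker
worker → root
cache → store
back → mirror
mirror → peer
peer → auth

proxy, agent, node, sink, ingest, edge, back, relay, cache, gate, worker, root, store, mirror, peer, auth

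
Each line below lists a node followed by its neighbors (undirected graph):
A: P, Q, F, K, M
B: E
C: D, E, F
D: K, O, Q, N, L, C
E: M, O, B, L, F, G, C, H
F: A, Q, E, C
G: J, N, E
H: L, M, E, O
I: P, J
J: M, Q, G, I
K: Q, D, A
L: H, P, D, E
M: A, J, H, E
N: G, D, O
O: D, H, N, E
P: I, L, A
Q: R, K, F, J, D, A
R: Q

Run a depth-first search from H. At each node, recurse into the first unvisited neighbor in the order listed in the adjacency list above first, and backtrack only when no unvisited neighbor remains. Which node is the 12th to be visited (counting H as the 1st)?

O

Visit H
H → L
L → P
P → I
I → J
J → M
M → A
A → Q
Q → R
Q → K
K → D
D → O
O → N
N → G
G → E
E → B
E → F
F → C

Visit order: H, L, P, I, J, M, A, Q, R, K, D, O, N, G, E, B, F, C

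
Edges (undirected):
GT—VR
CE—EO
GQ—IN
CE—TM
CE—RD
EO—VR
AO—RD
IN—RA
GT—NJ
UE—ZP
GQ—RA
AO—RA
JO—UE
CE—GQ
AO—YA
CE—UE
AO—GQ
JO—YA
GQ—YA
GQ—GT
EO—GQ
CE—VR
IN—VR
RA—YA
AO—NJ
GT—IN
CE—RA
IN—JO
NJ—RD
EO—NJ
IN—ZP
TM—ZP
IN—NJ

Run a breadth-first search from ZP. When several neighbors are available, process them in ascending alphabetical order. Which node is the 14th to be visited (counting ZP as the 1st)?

Visit ZP; enqueue IN, TM, UE → queue [IN, TM, UE]
Visit IN; enqueue GQ, GT, JO, NJ, RA, VR → queue [TM, UE, GQ, GT, JO, NJ, RA, VR]
Visit TM; enqueue CE → queue [UE, GQ, GT, JO, NJ, RA, VR, CE]
Visit UE → queue [GQ, GT, JO, NJ, RA, VR, CE]
Visit GQ; enqueue AO, EO, YA → queue [GT, JO, NJ, RA, VR, CE, AO, EO, YA]
Visit GT → queue [JO, NJ, RA, VR, CE, AO, EO, YA]
Visit JO → queue [NJ, RA, VR, CE, AO, EO, YA]
Visit NJ; enqueue RD → queue [RA, VR, CE, AO, EO, YA, RD]
Visit RA → queue [VR, CE, AO, EO, YA, RD]
Visit VR → queue [CE, AO, EO, YA, RD]
Visit CE → queue [AO, EO, YA, RD]
Visit AO → queue [EO, YA, RD]
Visit EO → queue [YA, RD]
Visit YA → queue [RD]
Visit RD → queue []

Visit order: ZP, IN, TM, UE, GQ, GT, JO, NJ, RA, VR, CE, AO, EO, YA, RD

YA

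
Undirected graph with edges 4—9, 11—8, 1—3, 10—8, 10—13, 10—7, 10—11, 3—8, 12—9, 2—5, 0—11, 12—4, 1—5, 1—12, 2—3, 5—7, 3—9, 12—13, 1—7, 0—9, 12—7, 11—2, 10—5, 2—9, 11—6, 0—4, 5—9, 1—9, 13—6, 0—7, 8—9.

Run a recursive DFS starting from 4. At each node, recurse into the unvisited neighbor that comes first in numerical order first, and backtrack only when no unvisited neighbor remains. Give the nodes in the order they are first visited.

4 -> 0 -> 7 -> 1 -> 3 -> 2 -> 5 -> 9 -> 8 -> 10 -> 11 -> 6 -> 13 -> 12

Visit 4
4 → 0
0 → 7
7 → 1
1 → 3
3 → 2
2 → 5
5 → 9
9 → 8
8 → 10
10 → 11
11 → 6
6 → 13
13 → 12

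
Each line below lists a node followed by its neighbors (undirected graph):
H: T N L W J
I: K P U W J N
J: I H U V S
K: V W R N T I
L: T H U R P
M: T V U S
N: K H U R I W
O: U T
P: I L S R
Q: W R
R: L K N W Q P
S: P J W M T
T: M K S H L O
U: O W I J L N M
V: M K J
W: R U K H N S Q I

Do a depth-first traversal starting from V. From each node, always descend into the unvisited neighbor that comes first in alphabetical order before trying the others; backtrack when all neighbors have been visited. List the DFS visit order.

V -> J -> H -> L -> P -> I -> K -> N -> R -> Q -> W -> S -> M -> T -> O -> U

Visit V
V → J
J → H
H → L
L → P
P → I
I → K
K → N
N → R
R → Q
Q → W
W → S
S → M
M → T
T → O
O → U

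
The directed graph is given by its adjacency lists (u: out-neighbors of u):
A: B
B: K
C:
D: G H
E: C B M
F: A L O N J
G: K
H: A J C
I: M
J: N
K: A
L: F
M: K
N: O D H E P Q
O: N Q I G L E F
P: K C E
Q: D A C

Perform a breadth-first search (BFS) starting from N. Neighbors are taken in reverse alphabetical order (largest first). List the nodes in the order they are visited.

N, Q, P, O, H, E, D, C, A, K, L, I, G, F, J, M, B

Visit N; enqueue Q, P, O, H, E, D → queue [Q, P, O, H, E, D]
Visit Q; enqueue C, A → queue [P, O, H, E, D, C, A]
Visit P; enqueue K → queue [O, H, E, D, C, A, K]
Visit O; enqueue L, I, G, F → queue [H, E, D, C, A, K, L, I, G, F]
Visit H; enqueue J → queue [E, D, C, A, K, L, I, G, F, J]
Visit E; enqueue M, B → queue [D, C, A, K, L, I, G, F, J, M, B]
Visit D → queue [C, A, K, L, I, G, F, J, M, B]
Visit C → queue [A, K, L, I, G, F, J, M, B]
Visit A → queue [K, L, I, G, F, J, M, B]
Visit K → queue [L, I, G, F, J, M, B]
Visit L → queue [I, G, F, J, M, B]
Visit I → queue [G, F, J, M, B]
Visit G → queue [F, J, M, B]
Visit F → queue [J, M, B]
Visit J → queue [M, B]
Visit M → queue [B]
Visit B → queue []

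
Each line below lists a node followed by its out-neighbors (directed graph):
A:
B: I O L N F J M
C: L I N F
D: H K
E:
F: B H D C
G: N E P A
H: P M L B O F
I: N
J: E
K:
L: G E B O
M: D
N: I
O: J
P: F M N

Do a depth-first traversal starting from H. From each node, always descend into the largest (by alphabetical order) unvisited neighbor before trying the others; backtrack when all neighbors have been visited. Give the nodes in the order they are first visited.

H → P → N → I → M → D → K → F → C → L → O → J → E → G → A → B

Visit H
H → P
P → N
N → I
P → M
M → D
D → K
P → F
F → C
C → L
L → O
O → J
J → E
L → G
G → A
L → B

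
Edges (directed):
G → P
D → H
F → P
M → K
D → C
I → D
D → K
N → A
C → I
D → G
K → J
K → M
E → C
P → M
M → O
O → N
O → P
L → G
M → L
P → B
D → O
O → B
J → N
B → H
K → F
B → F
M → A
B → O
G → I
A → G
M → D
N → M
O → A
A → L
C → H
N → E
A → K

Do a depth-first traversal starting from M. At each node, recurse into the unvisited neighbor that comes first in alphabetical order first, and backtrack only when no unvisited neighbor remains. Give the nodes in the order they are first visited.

M -> A -> G -> I -> D -> C -> H -> K -> F -> P -> B -> O -> N -> E -> J -> L

Visit M
M → A
A → G
G → I
I → D
D → C
C → H
D → K
K → F
F → P
P → B
B → O
O → N
N → E
K → J
A → L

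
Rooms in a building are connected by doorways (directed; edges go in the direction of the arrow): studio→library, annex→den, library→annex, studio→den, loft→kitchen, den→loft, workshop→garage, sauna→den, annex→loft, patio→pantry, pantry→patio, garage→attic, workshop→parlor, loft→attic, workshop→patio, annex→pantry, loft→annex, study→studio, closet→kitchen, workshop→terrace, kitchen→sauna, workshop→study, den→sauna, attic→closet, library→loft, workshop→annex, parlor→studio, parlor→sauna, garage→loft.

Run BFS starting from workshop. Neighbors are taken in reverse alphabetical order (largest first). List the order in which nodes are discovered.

workshop terrace study patio parlor garage annex studio pantry sauna loft attic den library kitchen closet

Visit workshop; enqueue terrace, study, patio, parlor, garage, annex → queue [terrace, study, patio, parlor, garage, annex]
Visit terrace → queue [study, patio, parlor, garage, annex]
Visit study; enqueue studio → queue [patio, parlor, garage, annex, studio]
Visit patio; enqueue pantry → queue [parlor, garage, annex, studio, pantry]
Visit parlor; enqueue sauna → queue [garage, annex, studio, pantry, sauna]
Visit garage; enqueue loft, attic → queue [annex, studio, pantry, sauna, loft, attic]
Visit annex; enqueue den → queue [studio, pantry, sauna, loft, attic, den]
Visit studio; enqueue library → queue [pantry, sauna, loft, attic, den, library]
Visit pantry → queue [sauna, loft, attic, den, library]
Visit sauna → queue [loft, attic, den, library]
Visit loft; enqueue kitchen → queue [attic, den, library, kitchen]
Visit attic; enqueue closet → queue [den, library, kitchen, closet]
Visit den → queue [library, kitchen, closet]
Visit library → queue [kitchen, closet]
Visit kitchen → queue [closet]
Visit closet → queue []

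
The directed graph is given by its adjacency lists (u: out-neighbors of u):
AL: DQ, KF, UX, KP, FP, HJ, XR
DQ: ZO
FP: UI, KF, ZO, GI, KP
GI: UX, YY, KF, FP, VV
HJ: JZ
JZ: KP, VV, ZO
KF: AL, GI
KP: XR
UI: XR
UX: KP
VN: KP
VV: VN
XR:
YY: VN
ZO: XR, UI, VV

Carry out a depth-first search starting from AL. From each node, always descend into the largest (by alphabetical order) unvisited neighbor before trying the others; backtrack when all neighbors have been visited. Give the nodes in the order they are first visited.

AL -> XR -> UX -> KP -> KF -> GI -> YY -> VN -> VV -> FP -> ZO -> UI -> HJ -> JZ -> DQ

Visit AL
AL → XR
AL → UX
UX → KP
AL → KF
KF → GI
GI → YY
YY → VN
GI → VV
GI → FP
FP → ZO
ZO → UI
AL → HJ
HJ → JZ
AL → DQ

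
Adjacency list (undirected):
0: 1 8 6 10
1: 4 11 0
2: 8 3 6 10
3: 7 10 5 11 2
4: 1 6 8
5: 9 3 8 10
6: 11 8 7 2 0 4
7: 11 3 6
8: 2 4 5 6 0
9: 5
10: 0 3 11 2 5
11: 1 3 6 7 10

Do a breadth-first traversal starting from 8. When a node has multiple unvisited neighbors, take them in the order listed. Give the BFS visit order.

Visit 8; enqueue 2, 4, 5, 6, 0 → queue [2, 4, 5, 6, 0]
Visit 2; enqueue 3, 10 → queue [4, 5, 6, 0, 3, 10]
Visit 4; enqueue 1 → queue [5, 6, 0, 3, 10, 1]
Visit 5; enqueue 9 → queue [6, 0, 3, 10, 1, 9]
Visit 6; enqueue 11, 7 → queue [0, 3, 10, 1, 9, 11, 7]
Visit 0 → queue [3, 10, 1, 9, 11, 7]
Visit 3 → queue [10, 1, 9, 11, 7]
Visit 10 → queue [1, 9, 11, 7]
Visit 1 → queue [9, 11, 7]
Visit 9 → queue [11, 7]
Visit 11 → queue [7]
Visit 7 → queue []

8 -> 2 -> 4 -> 5 -> 6 -> 0 -> 3 -> 10 -> 1 -> 9 -> 11 -> 7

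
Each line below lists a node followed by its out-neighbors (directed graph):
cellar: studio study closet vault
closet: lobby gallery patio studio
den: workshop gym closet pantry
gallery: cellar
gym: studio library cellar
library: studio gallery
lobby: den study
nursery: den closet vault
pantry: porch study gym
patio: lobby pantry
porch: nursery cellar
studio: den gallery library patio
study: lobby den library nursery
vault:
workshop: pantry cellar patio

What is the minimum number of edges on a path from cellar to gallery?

2

Level 0: cellar
Level 1: closet, studio, study, vault
Level 2: den, gallery, library, lobby, nursery, patio
Level 3: gym, pantry, workshop
Level 4: porch
gallery first appears at level 2.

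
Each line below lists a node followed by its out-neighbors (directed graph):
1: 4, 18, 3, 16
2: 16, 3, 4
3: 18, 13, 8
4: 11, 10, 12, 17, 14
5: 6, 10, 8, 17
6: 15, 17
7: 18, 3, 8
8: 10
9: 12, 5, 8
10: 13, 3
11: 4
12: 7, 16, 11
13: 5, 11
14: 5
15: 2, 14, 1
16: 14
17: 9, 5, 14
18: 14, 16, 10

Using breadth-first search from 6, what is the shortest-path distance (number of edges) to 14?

Level 0: 6
Level 1: 15, 17
Level 2: 1, 2, 5, 9, 14
Level 3: 3, 4, 8, 10, 12, 16, 18
Level 4: 7, 11, 13
14 first appears at level 2.

2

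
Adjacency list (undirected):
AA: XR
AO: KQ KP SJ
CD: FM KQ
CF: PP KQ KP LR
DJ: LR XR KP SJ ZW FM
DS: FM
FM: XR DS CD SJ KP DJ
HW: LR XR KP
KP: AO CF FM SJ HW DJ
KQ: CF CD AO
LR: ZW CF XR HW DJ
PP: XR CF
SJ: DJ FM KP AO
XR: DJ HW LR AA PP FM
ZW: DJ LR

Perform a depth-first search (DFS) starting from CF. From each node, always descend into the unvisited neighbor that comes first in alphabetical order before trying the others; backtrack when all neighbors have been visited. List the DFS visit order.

CF KP AO KQ CD FM DJ LR HW XR AA PP ZW SJ DS

Visit CF
CF → KP
KP → AO
AO → KQ
KQ → CD
CD → FM
FM → DJ
DJ → LR
LR → HW
HW → XR
XR → AA
XR → PP
LR → ZW
DJ → SJ
FM → DS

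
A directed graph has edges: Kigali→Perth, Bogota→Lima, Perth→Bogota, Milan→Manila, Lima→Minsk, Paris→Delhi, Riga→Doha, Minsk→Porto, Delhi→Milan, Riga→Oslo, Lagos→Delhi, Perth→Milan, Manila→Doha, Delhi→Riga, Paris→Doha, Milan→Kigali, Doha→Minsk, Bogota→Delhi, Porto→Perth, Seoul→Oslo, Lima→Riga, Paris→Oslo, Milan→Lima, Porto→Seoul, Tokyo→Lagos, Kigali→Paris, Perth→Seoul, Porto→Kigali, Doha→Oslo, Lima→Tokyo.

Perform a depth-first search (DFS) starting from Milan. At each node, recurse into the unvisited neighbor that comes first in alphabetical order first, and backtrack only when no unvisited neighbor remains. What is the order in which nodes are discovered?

Visit Milan
Milan → Kigali
Kigali → Paris
Paris → Delhi
Delhi → Riga
Riga → Doha
Doha → Minsk
Minsk → Porto
Porto → Perth
Perth → Bogota
Bogota → Lima
Lima → Tokyo
Tokyo → Lagos
Perth → Seoul
Seoul → Oslo
Milan → Manila

Milan → Kigali → Paris → Delhi → Riga → Doha → Minsk → Porto → Perth → Bogota → Lima → Tokyo → Lagos → Seoul → Oslo → Manila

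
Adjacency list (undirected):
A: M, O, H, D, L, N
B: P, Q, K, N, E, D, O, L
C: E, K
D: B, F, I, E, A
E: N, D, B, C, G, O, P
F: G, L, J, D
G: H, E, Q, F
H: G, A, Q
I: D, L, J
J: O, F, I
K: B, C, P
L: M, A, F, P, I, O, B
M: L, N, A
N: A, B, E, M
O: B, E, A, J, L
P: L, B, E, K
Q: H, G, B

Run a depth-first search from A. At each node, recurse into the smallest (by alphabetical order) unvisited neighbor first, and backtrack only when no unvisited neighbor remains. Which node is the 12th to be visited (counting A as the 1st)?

Q

Visit A
A → D
D → B
B → E
E → C
C → K
K → P
P → L
L → F
F → G
G → H
H → Q
F → J
J → I
J → O
L → M
M → N

Visit order: A, D, B, E, C, K, P, L, F, G, H, Q, J, I, O, M, N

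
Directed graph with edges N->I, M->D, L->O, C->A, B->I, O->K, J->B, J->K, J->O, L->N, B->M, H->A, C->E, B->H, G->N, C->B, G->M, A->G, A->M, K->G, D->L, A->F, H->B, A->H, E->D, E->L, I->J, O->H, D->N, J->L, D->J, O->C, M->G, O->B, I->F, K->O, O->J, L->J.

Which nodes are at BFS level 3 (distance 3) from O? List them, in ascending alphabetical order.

D, F, N

Level 0: O
Level 1: B, C, H, J, K
Level 2: A, E, G, I, L, M
Level 3: D, F, N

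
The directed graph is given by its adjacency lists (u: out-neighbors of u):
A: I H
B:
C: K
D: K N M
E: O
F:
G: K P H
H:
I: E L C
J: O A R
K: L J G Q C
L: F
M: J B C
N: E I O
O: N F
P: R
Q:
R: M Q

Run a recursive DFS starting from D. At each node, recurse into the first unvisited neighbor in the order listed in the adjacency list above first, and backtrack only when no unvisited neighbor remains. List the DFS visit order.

D, K, L, F, J, O, N, E, I, C, A, H, R, M, B, Q, G, P

Visit D
D → K
K → L
L → F
K → J
J → O
O → N
N → E
N → I
I → C
J → A
A → H
J → R
R → M
M → B
R → Q
K → G
G → P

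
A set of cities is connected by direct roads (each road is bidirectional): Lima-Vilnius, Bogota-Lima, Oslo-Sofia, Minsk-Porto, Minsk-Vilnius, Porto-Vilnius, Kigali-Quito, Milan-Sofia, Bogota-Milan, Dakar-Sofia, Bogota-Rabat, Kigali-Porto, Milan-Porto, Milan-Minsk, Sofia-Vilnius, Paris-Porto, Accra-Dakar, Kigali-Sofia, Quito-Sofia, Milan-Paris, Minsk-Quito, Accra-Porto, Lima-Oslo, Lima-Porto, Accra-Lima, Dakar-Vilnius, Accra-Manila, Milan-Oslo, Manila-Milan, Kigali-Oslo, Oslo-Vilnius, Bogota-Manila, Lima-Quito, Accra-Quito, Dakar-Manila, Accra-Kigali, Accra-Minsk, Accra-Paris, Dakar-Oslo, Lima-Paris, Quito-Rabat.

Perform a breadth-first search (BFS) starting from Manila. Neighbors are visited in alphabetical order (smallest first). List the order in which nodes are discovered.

Visit Manila; enqueue Accra, Bogota, Dakar, Milan → queue [Accra, Bogota, Dakar, Milan]
Visit Accra; enqueue Kigali, Lima, Minsk, Paris, Porto, Quito → queue [Bogota, Dakar, Milan, Kigali, Lima, Minsk, Paris, Porto, Quito]
Visit Bogota; enqueue Rabat → queue [Dakar, Milan, Kigali, Lima, Minsk, Paris, Porto, Quito, Rabat]
Visit Dakar; enqueue Oslo, Sofia, Vilnius → queue [Milan, Kigali, Lima, Minsk, Paris, Porto, Quito, Rabat, Oslo, Sofia, Vilnius]
Visit Milan → queue [Kigali, Lima, Minsk, Paris, Porto, Quito, Rabat, Oslo, Sofia, Vilnius]
Visit Kigali → queue [Lima, Minsk, Paris, Porto, Quito, Rabat, Oslo, Sofia, Vilnius]
Visit Lima → queue [Minsk, Paris, Porto, Quito, Rabat, Oslo, Sofia, Vilnius]
Visit Minsk → queue [Paris, Porto, Quito, Rabat, Oslo, Sofia, Vilnius]
Visit Paris → queue [Porto, Quito, Rabat, Oslo, Sofia, Vilnius]
Visit Porto → queue [Quito, Rabat, Oslo, Sofia, Vilnius]
Visit Quito → queue [Rabat, Oslo, Sofia, Vilnius]
Visit Rabat → queue [Oslo, Sofia, Vilnius]
Visit Oslo → queue [Sofia, Vilnius]
Visit Sofia → queue [Vilnius]
Visit Vilnius → queue []

Manila -> Accra -> Bogota -> Dakar -> Milan -> Kigali -> Lima -> Minsk -> Paris -> Porto -> Quito -> Rabat -> Oslo -> Sofia -> Vilnius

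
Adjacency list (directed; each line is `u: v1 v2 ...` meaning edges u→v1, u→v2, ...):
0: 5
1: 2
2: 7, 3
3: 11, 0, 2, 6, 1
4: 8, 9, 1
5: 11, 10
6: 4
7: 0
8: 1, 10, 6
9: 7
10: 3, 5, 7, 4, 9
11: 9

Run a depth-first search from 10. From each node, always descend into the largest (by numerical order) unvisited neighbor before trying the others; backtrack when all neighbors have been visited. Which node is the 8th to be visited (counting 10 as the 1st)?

8

Visit 10
10 → 9
9 → 7
7 → 0
0 → 5
5 → 11
10 → 4
4 → 8
8 → 6
8 → 1
1 → 2
2 → 3

Visit order: 10, 9, 7, 0, 5, 11, 4, 8, 6, 1, 2, 3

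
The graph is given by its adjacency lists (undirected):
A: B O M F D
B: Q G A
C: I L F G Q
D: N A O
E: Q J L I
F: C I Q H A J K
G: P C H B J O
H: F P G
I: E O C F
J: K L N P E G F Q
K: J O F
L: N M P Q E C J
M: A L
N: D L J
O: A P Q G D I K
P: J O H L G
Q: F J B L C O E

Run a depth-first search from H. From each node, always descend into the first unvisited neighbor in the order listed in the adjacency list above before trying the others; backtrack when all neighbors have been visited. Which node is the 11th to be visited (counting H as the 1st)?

Visit H
H → F
F → C
C → I
I → E
E → Q
Q → J
J → K
K → O
O → A
A → B
B → G
G → P
P → L
L → N
N → D
L → M

Visit order: H, F, C, I, E, Q, J, K, O, A, B, G, P, L, N, D, M

B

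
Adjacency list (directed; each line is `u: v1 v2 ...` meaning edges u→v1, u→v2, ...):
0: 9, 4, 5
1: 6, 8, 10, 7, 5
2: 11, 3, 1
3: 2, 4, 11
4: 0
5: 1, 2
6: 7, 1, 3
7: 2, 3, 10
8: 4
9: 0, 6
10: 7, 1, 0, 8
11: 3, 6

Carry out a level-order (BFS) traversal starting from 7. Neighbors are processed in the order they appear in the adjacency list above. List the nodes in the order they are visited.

Visit 7; enqueue 2, 3, 10 → queue [2, 3, 10]
Visit 2; enqueue 11, 1 → queue [3, 10, 11, 1]
Visit 3; enqueue 4 → queue [10, 11, 1, 4]
Visit 10; enqueue 0, 8 → queue [11, 1, 4, 0, 8]
Visit 11; enqueue 6 → queue [1, 4, 0, 8, 6]
Visit 1; enqueue 5 → queue [4, 0, 8, 6, 5]
Visit 4 → queue [0, 8, 6, 5]
Visit 0; enqueue 9 → queue [8, 6, 5, 9]
Visit 8 → queue [6, 5, 9]
Visit 6 → queue [5, 9]
Visit 5 → queue [9]
Visit 9 → queue []

7 -> 2 -> 3 -> 10 -> 11 -> 1 -> 4 -> 0 -> 8 -> 6 -> 5 -> 9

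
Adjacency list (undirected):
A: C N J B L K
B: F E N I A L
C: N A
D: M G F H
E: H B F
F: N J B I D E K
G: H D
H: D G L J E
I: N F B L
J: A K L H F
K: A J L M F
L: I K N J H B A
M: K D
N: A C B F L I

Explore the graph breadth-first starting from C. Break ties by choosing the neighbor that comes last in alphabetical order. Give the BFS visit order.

C, N, A, L, I, F, B, K, J, H, E, D, M, G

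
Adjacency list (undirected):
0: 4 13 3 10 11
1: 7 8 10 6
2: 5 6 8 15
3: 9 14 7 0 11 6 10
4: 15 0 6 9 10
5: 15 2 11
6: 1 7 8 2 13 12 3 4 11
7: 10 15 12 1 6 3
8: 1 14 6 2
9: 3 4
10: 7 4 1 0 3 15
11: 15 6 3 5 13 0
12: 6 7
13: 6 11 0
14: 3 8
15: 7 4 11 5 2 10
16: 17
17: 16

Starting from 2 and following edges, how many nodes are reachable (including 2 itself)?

BFS from 2 visits: 2, 5, 6, 8, 15, 11, 1, 3, 4, 7, 12, 13, 14, 10, 0, 9
Reachable nodes: 16 of 18 total.

16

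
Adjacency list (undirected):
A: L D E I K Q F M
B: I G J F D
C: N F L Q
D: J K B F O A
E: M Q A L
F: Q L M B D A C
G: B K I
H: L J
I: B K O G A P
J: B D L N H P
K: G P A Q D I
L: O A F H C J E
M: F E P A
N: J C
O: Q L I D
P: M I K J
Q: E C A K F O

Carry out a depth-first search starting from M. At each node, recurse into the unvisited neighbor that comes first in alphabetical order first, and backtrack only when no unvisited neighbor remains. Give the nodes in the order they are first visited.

M → A → D → B → F → C → L → E → Q → K → G → I → O → P → J → H → N

Visit M
M → A
A → D
D → B
B → F
F → C
C → L
L → E
E → Q
Q → K
K → G
G → I
I → O
I → P
P → J
J → H
J → N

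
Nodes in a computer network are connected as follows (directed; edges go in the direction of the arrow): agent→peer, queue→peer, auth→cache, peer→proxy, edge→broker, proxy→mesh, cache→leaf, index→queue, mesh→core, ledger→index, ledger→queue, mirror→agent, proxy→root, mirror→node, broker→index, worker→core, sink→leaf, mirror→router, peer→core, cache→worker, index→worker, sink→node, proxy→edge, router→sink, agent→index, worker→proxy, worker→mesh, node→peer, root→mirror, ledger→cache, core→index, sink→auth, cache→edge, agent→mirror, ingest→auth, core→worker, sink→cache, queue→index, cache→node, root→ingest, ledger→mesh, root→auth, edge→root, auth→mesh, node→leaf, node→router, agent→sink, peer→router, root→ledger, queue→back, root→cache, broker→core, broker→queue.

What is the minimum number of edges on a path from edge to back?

3

Level 0: edge
Level 1: broker, root
Level 2: auth, cache, core, index, ingest, ledger, mirror, queue
Level 3: agent, back, leaf, mesh, node, peer, router, worker
Level 4: proxy, sink
back first appears at level 3.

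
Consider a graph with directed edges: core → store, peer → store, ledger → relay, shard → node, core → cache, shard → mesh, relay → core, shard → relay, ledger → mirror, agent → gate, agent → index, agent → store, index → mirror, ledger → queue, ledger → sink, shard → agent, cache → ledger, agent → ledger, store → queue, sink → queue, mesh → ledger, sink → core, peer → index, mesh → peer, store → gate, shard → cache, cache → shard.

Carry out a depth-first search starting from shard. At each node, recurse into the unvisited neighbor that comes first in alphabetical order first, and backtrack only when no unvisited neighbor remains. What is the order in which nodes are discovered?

shard, agent, gate, index, mirror, ledger, queue, relay, core, cache, store, sink, mesh, peer, node

Visit shard
shard → agent
agent → gate
agent → index
index → mirror
agent → ledger
ledger → queue
ledger → relay
relay → core
core → cache
core → store
ledger → sink
shard → mesh
mesh → peer
shard → node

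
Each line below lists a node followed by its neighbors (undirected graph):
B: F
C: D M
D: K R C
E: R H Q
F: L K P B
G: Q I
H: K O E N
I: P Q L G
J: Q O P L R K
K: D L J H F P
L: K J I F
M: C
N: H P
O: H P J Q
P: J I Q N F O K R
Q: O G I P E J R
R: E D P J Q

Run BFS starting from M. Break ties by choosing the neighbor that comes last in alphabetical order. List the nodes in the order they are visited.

M, C, D, R, K, Q, P, J, E, L, H, F, O, I, G, N, B

Visit M; enqueue C → queue [C]
Visit C; enqueue D → queue [D]
Visit D; enqueue R, K → queue [R, K]
Visit R; enqueue Q, P, J, E → queue [K, Q, P, J, E]
Visit K; enqueue L, H, F → queue [Q, P, J, E, L, H, F]
Visit Q; enqueue O, I, G → queue [P, J, E, L, H, F, O, I, G]
Visit P; enqueue N → queue [J, E, L, H, F, O, I, G, N]
Visit J → queue [E, L, H, F, O, I, G, N]
Visit E → queue [L, H, F, O, I, G, N]
Visit L → queue [H, F, O, I, G, N]
Visit H → queue [F, O, I, G, N]
Visit F; enqueue B → queue [O, I, G, N, B]
Visit O → queue [I, G, N, B]
Visit I → queue [G, N, B]
Visit G → queue [N, B]
Visit N → queue [B]
Visit B → queue []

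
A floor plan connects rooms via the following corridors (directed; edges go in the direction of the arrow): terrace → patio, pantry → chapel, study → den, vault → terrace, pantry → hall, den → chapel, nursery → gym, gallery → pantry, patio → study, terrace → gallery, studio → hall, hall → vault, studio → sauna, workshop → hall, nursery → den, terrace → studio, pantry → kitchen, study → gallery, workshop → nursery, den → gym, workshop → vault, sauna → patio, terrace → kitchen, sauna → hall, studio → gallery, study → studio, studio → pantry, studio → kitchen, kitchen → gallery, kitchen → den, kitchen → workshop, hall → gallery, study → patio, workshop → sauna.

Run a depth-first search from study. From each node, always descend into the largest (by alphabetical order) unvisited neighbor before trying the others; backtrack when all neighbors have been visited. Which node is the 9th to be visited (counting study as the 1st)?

Visit study
study → studio
studio → sauna
sauna → patio
sauna → hall
hall → vault
vault → terrace
terrace → kitchen
kitchen → workshop
workshop → nursery
nursery → gym
nursery → den
den → chapel
kitchen → gallery
gallery → pantry

Visit order: study, studio, sauna, patio, hall, vault, terrace, kitchen, workshop, nursery, gym, den, chapel, gallery, pantry

workshop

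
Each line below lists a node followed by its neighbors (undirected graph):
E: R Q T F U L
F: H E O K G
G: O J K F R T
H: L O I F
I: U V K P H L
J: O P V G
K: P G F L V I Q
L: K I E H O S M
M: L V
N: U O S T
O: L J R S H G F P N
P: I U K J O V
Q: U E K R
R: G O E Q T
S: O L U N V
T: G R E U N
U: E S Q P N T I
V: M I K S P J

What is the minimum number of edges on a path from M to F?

3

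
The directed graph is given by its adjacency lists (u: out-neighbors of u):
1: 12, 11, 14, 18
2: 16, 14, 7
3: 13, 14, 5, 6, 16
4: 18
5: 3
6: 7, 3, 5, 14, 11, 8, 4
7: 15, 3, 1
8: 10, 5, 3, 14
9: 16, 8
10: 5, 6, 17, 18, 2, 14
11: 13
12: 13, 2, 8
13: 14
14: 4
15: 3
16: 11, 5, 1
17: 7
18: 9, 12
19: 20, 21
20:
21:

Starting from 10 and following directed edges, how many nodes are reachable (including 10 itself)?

18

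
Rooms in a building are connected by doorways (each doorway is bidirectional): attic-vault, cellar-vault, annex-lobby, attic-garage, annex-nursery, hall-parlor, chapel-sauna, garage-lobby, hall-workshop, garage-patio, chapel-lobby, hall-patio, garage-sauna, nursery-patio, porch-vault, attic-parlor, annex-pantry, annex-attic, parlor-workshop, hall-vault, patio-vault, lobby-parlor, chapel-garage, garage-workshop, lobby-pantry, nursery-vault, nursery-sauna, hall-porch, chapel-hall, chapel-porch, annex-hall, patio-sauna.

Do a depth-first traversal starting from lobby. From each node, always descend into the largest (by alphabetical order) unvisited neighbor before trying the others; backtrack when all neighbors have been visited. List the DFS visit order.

Visit lobby
lobby → parlor
parlor → workshop
workshop → hall
hall → vault
vault → porch
porch → chapel
chapel → sauna
sauna → patio
patio → nursery
nursery → annex
annex → pantry
annex → attic
attic → garage
vault → cellar

lobby -> parlor -> workshop -> hall -> vault -> porch -> chapel -> sauna -> patio -> nursery -> annex -> pantry -> attic -> garage -> cellar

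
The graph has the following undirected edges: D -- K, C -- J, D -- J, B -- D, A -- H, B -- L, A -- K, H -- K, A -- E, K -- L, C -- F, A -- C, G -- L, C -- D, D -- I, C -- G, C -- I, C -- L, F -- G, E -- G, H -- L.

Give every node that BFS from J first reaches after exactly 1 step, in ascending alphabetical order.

C, D

Level 0: J
Level 1: C, D
Level 2: A, B, F, G, I, K, L
Level 3: E, H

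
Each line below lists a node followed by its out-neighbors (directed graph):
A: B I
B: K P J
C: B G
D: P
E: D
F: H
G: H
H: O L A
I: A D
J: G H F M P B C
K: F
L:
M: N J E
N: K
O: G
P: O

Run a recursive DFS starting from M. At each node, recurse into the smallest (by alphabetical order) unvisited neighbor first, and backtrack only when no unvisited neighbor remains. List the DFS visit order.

Visit M
M → E
E → D
D → P
P → O
O → G
G → H
H → A
A → B
B → J
J → C
J → F
B → K
A → I
H → L
M → N

M -> E -> D -> P -> O -> G -> H -> A -> B -> J -> C -> F -> K -> I -> L -> N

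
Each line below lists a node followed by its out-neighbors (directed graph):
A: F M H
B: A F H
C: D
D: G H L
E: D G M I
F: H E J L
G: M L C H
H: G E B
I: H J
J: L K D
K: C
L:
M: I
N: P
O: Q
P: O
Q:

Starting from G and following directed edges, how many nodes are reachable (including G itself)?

13

BFS from G visits: G, M, L, C, H, I, D, E, B, J, A, F, K
Reachable nodes: 13 of 17 total.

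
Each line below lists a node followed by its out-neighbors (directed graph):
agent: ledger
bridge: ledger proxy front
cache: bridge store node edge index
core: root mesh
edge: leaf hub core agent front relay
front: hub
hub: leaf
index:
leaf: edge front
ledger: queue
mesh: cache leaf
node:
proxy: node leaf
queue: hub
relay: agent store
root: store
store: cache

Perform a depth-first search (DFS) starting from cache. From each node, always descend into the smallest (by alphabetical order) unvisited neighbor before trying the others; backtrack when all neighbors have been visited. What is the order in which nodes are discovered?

cache, bridge, front, hub, leaf, edge, agent, ledger, queue, core, mesh, root, store, relay, proxy, node, index

Visit cache
cache → bridge
bridge → front
front → hub
hub → leaf
leaf → edge
edge → agent
agent → ledger
ledger → queue
edge → core
core → mesh
core → root
root → store
edge → relay
bridge → proxy
proxy → node
cache → index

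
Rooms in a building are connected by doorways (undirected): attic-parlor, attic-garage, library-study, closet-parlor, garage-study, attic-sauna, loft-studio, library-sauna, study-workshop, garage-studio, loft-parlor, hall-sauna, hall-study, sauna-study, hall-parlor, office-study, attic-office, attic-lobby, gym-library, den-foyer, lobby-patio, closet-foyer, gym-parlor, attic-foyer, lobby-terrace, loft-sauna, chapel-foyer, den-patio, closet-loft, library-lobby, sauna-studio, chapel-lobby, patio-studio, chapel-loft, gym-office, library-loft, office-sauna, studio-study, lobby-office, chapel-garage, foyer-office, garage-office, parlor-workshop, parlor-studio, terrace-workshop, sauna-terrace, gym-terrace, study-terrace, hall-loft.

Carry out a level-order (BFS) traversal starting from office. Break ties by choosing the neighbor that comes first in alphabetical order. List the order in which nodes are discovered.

office attic foyer garage gym lobby sauna study parlor chapel closet den studio library terrace patio hall loft workshop

Visit office; enqueue attic, foyer, garage, gym, lobby, sauna, study → queue [attic, foyer, garage, gym, lobby, sauna, study]
Visit attic; enqueue parlor → queue [foyer, garage, gym, lobby, sauna, study, parlor]
Visit foyer; enqueue chapel, closet, den → queue [garage, gym, lobby, sauna, study, parlor, chapel, closet, den]
Visit garage; enqueue studio → queue [gym, lobby, sauna, study, parlor, chapel, closet, den, studio]
Visit gym; enqueue library, terrace → queue [lobby, sauna, study, parlor, chapel, closet, den, studio, library, terrace]
Visit lobby; enqueue patio → queue [sauna, study, parlor, chapel, closet, den, studio, library, terrace, patio]
Visit sauna; enqueue hall, loft → queue [study, parlor, chapel, closet, den, studio, library, terrace, patio, hall, loft]
Visit study; enqueue workshop → queue [parlor, chapel, closet, den, studio, library, terrace, patio, hall, loft, workshop]
Visit parlor → queue [chapel, closet, den, studio, library, terrace, patio, hall, loft, workshop]
Visit chapel → queue [closet, den, studio, library, terrace, patio, hall, loft, workshop]
Visit closet → queue [den, studio, library, terrace, patio, hall, loft, workshop]
Visit den → queue [studio, library, terrace, patio, hall, loft, workshop]
Visit studio → queue [library, terrace, patio, hall, loft, workshop]
Visit library → queue [terrace, patio, hall, loft, workshop]
Visit terrace → queue [patio, hall, loft, workshop]
Visit patio → queue [hall, loft, workshop]
Visit hall → queue [loft, workshop]
Visit loft → queue [workshop]
Visit workshop → queue []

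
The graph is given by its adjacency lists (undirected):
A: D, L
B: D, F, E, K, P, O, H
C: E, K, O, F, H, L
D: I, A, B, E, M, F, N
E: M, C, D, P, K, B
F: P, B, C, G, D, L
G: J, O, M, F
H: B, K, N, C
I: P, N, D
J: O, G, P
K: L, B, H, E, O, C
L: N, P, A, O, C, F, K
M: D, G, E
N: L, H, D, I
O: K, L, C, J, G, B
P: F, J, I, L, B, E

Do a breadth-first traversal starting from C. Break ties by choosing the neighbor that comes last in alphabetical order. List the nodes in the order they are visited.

C, O, L, K, H, F, E, J, G, B, P, N, A, D, M, I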